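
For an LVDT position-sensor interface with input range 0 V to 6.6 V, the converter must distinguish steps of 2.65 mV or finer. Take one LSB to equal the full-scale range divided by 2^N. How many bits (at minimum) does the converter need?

12 bits

V_FS = 6.6 V.
Need 2^N ≥ 6.6 V / 2.65 mV = 2491 → N_min = 12.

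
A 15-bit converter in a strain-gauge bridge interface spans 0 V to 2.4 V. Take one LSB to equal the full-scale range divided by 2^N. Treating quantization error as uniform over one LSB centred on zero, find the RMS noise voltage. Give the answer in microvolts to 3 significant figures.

Full-scale range = 2.4 V.
LSB = 2.4 V ÷ 2^15 = 2.4/32768 V = 73.242 µV.
V_rms = LSB/√12 = 73.242 µV / √12 = 21.1 µV.

21.1 µV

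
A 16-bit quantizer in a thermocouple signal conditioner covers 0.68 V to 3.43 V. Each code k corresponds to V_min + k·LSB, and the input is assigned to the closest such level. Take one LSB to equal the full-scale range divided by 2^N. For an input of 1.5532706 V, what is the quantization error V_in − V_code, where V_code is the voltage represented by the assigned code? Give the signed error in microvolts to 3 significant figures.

Range = 3.43 − (0.68) = 2.75 V. LSB = 2.75 V / 2^16 ≈ 41.96 µV.
Position in LSBs: (1.5532706 − (0.68)) × 65536/2.75 = 20811.1498; rounding gives k = 20811.
Reconstructed level: 0.68 + 20811 × 2.75/65536 V = 1.5532643127 V.
V_in − V_code = 1.5532706 − (1.5532643127) = +6.29 µV.

+6.29 µV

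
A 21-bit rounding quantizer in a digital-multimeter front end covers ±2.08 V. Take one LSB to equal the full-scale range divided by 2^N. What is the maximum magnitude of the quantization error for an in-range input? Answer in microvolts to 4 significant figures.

The full-scale span is 2.08 − (-2.08) = 4.16 V.
LSB = 4.16 V ÷ 2^21 = 4.16/2097152 V = 1.98364 µV.
|e|_max = LSB/2 = 0.9918 µV.

0.9918 µV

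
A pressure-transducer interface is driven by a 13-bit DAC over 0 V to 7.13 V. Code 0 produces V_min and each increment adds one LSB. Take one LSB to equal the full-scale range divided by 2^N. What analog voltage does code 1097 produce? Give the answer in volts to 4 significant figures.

V_FS = 7.13 V. LSB = 7.13 V / 2^13.
V_out = 0 + 1097 × (7.13/8192) V
      = 0 + 0.954786 = 0.954786 V.

0.9548 V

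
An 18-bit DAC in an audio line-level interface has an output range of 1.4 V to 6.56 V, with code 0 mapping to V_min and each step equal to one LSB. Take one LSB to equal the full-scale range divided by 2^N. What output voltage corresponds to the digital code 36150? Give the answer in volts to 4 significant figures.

2.112 V

Range = 6.56 − (1.4) = 5.16 V. LSB = 5.16 V / 2^18.
V_out = V_min + code × LSB = 1.4 V + 36150 × 5.16 V / 262144
      = 1.4 V + 0.711571 V = 2.11157 V.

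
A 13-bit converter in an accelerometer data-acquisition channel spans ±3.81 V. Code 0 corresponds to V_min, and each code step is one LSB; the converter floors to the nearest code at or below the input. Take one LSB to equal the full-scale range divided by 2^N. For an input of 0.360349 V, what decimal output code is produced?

4483

Range = 3.81 − (-3.81) = 7.62 V. LSB = 7.62 V / 2^13 ≈ 0.9302 mV.
code = ⌊(V_in − V_min)/LSB⌋ = ⌊(V_in − V_min) × 2^13 / range⌋
     = ⌊(0.360349 − (-3.81)) × 8192 / 7.62⌋ = ⌊4.170349 × 8192/7.62⌋
     = ⌊4483.399⌋ = 4483.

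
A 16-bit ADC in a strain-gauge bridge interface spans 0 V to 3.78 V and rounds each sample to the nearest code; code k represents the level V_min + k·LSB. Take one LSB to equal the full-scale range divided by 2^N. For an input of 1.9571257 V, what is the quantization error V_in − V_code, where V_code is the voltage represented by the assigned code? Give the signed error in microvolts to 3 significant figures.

V_FS = 3.78 V. LSB = 3.78 V / 2^16 ≈ 57.68 µV.
Position in LSBs: (1.9571257 − (0)) × 65536/3.78 = 33931.7963; rounding gives k = 33932.
V_code = V_min + k × range/2^16 = 0 + 33932 × 3.78/65536 = 1.9571374512 V.
Error = V_in − V_code = 1.9571257 − (1.9571374512) = −11.8 µV.

−11.8 µV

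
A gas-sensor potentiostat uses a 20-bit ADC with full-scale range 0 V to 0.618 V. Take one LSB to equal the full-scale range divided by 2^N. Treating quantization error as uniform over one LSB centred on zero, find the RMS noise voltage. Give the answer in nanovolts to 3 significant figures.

V_FS = 0.618 V.
Step size = 0.618/1048576 V = 0.58937 µV.
RMS of a uniform error over width LSB is LSB/√12 = 170 nV.

170 nV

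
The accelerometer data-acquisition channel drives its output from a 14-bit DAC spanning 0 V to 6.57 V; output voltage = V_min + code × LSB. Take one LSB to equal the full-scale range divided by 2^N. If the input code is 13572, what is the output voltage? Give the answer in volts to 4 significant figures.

5.442 V

V_FS = 6.57 V. LSB = 6.57 V / 2^14.
V_out = 0 + 13572 × (6.57/16384) V
      = 0 + 5.44239 = 5.44239 V.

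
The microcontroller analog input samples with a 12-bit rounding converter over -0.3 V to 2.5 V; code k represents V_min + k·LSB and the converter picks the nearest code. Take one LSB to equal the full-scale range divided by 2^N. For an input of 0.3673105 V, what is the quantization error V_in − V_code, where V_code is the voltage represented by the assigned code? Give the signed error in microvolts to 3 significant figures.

The full-scale span is 2.5 − (-0.3) = 2.8 V. LSB = 2.8 V / 2^12 ≈ 0.6836 mV.
Position in LSBs: (0.3673105 − (-0.3)) × 4096/2.8 = 976.1799; rounding gives k = 976.
V_code = V_min + k × range/2^12 = -0.3 + 976 × 2.8/4096 = 0.3671875000 V.
V_in − V_code = 0.3673105 − (0.3671875000) = +123 µV.

+123 µV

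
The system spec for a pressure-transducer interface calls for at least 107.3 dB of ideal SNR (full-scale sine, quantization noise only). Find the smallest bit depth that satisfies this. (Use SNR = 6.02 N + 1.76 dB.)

18 bits

N ≥ (107.3 − 1.76)/6.02 = 17.532 → N_min = 18.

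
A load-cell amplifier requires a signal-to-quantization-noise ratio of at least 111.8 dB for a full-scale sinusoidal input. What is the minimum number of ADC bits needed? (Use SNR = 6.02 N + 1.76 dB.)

19 bits

Required N = ⌈(111.8 − 1.76)/6.02⌉ = ⌈18.279⌉ = 19.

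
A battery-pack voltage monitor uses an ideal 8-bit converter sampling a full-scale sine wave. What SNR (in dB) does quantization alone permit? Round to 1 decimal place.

49.9 dB

6.02(8) + 1.76 = 48.16 + 1.76 = 49.92 dB.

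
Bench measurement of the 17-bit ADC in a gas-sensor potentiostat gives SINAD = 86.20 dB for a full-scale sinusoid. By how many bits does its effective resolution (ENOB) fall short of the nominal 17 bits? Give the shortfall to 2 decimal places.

2.97 bits

ENOB = (SINAD − 1.76)/6.02 = (86.20 − 1.76)/6.02 = 14.0266 bits.
Lost resolution: 17 − 14.0266 = 2.9734 bits.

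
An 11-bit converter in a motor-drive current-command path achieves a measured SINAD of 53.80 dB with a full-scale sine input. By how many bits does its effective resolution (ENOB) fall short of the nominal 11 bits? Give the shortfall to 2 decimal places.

2.36 bits

Effective bits = (53.80 − 1.76)/6.02 = 8.6445.
11 − 8.6445 = 2.36 bits below nominal.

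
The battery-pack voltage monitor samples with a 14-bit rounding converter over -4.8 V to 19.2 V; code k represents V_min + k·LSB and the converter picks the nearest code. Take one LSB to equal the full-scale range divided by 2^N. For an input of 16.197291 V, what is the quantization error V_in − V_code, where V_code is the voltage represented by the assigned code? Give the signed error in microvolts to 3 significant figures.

+221 µV

Span: 19.2 V − (-4.8 V) = 24 V. LSB = 24 V / 2^14 ≈ 1.465 mV.
(V_in − V_min)/LSB = (16.197291 − (-4.8)) × 16384/24 = 14334.1507 → nearest code k = 14334.
V_code = V_min + k × range/2^14 = -4.8 + 14334 × 24/16384 = 16.197070313 V.
e = 16.197291 − (16.197070313) = +221 µV.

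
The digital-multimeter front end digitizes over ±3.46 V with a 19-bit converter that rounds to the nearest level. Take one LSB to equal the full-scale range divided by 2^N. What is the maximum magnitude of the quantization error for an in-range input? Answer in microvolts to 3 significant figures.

6.60 µV

Range = 3.46 − (-3.46) = 6.92 V.
LSB = 6.92 V ÷ 2^19 = 6.92/524288 V = 13.199 µV.
|e|_max = LSB/2 = 6.60 µV.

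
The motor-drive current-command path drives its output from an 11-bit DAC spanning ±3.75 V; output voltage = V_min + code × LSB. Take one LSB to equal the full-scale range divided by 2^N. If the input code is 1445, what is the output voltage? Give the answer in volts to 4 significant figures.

1.542 V

Full-scale range = 3.75 V − (-3.75 V) = 7.5 V. LSB = 7.5 V / 2^11.
V_out = V_min + code × LSB = -3.75 V + 1445 × 7.5 V / 2048
      = -3.75 + 5.29175 = 1.54175 V.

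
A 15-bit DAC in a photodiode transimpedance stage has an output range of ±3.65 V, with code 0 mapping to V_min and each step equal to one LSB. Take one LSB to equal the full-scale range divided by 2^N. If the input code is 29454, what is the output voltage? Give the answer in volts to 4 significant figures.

2.912 V

Span: 3.65 V − (-3.65 V) = 7.3 V. LSB = 7.3 V / 2^15.
V_out = -3.65 + 29454 × (7.3/32768) V
      = -3.65 + 6.56171 = 2.91171 V.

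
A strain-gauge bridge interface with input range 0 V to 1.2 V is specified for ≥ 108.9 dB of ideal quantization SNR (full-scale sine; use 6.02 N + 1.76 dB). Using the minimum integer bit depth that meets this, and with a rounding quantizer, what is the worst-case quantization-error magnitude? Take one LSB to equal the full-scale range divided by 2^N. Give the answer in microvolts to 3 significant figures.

2.29 µV

V_FS = 1.2 V.
N ≥ (108.9 − 1.76)/6.02 = 17.797 → N_min = 18.
LSB = 1.2 V / 2^18 = 4.5776 µV.
Max error for round-to-nearest is LSB/2 = 2.29 µV.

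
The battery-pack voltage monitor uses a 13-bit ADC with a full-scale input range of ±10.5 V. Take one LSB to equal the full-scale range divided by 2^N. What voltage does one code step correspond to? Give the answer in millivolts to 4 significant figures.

2.563 mV

Span: 10.5 V − (-10.5 V) = 21 V.
Number of codes = 2^13 = 8192.
One LSB is 21 V / 8192 = 2.563 mV.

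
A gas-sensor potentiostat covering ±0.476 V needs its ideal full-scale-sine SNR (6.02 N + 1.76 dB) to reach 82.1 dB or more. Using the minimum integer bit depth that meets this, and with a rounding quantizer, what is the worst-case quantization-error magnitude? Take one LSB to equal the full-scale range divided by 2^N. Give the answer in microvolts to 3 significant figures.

Range = 0.476 − (-0.476) = 0.952 V.
N ≥ (82.1 − 1.76)/6.02 = 13.346 → N_min = 14.
LSB = 0.952 V / 2^14 = 58.105 µV.
Max error for round-to-nearest is LSB/2 = 29.1 µV.

29.1 µV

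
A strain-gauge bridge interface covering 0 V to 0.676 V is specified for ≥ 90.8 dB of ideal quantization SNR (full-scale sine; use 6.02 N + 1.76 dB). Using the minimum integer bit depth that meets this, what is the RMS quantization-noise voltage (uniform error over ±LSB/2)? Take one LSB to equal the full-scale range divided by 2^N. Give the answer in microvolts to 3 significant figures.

Range is 0.676 V.
N ≥ (90.8 − 1.76)/6.02 = 14.791 → N_min = 15.
Step size = 0.676/32768 V = 20.630 µV.
σ_q = LSB/√12 = 20.630 µV/3.4641 = 5.96 µV.

5.96 µV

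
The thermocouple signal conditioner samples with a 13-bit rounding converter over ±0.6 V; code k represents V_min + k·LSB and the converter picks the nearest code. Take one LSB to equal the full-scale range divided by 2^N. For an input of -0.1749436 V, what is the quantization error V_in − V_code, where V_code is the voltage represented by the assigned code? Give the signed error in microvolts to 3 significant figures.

Span: 0.6 V − (-0.6 V) = 1.2 V. LSB = 1.2 V / 2^13 ≈ 146.5 µV.
Position in LSBs: (-0.1749436 − (-0.6)) × 8192/1.2 = 2901.7184; rounding gives k = 2902.
V_code = V_min + k × range/2^13 = -0.6 + 2902 × 1.2/8192 = -0.1749023438 V.
e = -0.1749436 − (-0.1749023438) = −41.3 µV.

−41.3 µV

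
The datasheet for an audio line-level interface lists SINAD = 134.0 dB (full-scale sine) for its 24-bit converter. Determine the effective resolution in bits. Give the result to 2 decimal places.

(134.0 − 1.76) / 6.02 = 132.24/6.02 = 21.9668 effective bits.

21.97 bits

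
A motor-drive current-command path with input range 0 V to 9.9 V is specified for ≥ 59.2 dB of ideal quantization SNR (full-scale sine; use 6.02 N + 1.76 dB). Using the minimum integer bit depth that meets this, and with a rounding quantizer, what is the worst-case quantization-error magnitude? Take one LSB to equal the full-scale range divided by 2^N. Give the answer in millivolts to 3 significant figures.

Span = 9.9 V.
6.02 N + 1.76 ≥ 59.2 gives N ≥ 9.542, so the minimum integer is 10.
LSB = 9.9 V / 2^10 = 9.6680 mV.
|e|_max = LSB/2 = 4.83 mV.

4.83 mV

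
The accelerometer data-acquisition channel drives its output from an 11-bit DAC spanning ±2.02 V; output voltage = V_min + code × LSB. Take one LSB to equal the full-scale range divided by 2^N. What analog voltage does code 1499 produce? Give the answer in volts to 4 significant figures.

0.9370 V

Span: 2.02 V − (-2.02 V) = 4.04 V. LSB = 4.04 V / 2^11.
V_out = V_min + code × LSB = -2.02 V + 1499 × 4.04 V / 2048
      = -2.02 + 2.95701 = 0.937012 V.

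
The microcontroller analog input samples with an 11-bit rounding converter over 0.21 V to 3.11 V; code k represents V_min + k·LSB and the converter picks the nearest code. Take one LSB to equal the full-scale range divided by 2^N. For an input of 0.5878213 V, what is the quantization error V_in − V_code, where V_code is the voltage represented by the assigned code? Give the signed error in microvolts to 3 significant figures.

−255 µV

Range = 3.11 − (0.21) = 2.9 V. LSB = 2.9 V / 2^11 ≈ 1.416 mV.
(0.5878213 − (0.21)) / LSB = 0.3778213 × 2048/2.9 = 266.8200. Nearest integer: k = 267.
V_code = V_min + k × range/2^11 = 0.21 + 267 × 2.9/2048 = 0.5880761719 V.
e = 0.5878213 − (0.5880761719) = −255 µV.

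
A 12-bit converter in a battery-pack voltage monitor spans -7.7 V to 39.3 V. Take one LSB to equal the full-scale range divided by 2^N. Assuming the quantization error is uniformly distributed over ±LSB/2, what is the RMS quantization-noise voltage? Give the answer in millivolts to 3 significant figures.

3.31 mV

The full-scale span is 39.3 − (-7.7) = 47 V.
LSB = 47 V ÷ 2^12 = 47/4096 V = 11.475 mV.
σ_q = LSB/√12 = 11.475 mV/3.4641 = 3.31 mV.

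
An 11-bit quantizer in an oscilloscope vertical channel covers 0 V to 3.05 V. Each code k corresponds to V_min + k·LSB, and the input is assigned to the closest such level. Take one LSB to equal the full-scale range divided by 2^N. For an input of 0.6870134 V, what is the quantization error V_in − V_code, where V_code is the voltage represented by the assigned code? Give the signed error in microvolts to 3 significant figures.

Full-scale range = 3.05 V. LSB = 3.05 V / 2^11 ≈ 1.489 mV.
Position in LSBs: (0.6870134 − (0)) × 2048/3.05 = 461.3126; rounding gives k = 461.
V_code = 0 + (461/2048) × 3.05 = 0.6865478516 V.
Error = V_in − V_code = 0.6870134 − (0.6865478516) = +466 µV.

+466 µV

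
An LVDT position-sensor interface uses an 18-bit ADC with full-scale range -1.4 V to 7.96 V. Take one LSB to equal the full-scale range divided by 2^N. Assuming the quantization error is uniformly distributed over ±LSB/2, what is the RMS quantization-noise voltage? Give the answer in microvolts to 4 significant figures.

Range = 7.96 − (-1.4) = 9.36 V.
One LSB is 9.36 V / 262144 = 35.7056 µV.
RMS of a uniform error over width LSB is LSB/√12 = 10.31 µV.

10.31 µV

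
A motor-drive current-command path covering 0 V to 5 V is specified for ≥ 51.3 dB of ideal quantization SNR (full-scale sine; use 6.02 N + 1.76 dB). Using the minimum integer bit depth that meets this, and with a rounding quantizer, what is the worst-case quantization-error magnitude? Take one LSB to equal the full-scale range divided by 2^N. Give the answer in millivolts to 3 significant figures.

4.88 mV

Full-scale range = 5 V.
N ≥ (51.3 − 1.76)/6.02 = 8.229 → N_min = 9.
LSB = 5 V ÷ 2^9 = 5/512 V = 9.7656 mV.
|e|_max = LSB/2 = 4.88 mV.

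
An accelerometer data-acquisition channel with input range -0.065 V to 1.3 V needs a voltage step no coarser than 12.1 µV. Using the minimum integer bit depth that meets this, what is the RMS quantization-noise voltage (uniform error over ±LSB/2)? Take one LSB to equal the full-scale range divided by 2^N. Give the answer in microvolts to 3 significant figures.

3.01 µV

Full-scale range = 1.3 V − (-0.065 V) = 1.365 V.
1.365 V / 12.1 µV = 112800. Since 2^16 = 65536 and 2^17 = 131072, N = 17.
One LSB is 1.365 V / 131072 = 10.414 µV.
RMS noise = LSB/√12 = 3.01 µV.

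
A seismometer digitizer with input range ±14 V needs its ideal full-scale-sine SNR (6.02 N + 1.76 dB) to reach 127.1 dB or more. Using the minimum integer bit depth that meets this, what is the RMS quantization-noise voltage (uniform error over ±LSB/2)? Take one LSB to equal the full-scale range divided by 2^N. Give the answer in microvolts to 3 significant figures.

Full-scale range = 14 V − (-14 V) = 28 V.
6.02 N + 1.76 ≥ 127.1 gives N ≥ 20.821, so the minimum integer is 21.
LSB = 28 V / 2^21 = 13.351 µV.
V_rms = LSB/√12 = 3.85 µV.

3.85 µV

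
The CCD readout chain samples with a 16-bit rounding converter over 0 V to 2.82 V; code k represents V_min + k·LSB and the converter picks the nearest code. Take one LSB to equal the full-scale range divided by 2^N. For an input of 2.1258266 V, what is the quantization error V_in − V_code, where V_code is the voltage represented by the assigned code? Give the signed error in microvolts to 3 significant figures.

−16.9 µV

Full-scale range = 2.82 V. LSB = 2.82 V / 2^16 ≈ 43.03 µV.
Position in LSBs: (2.1258266 − (0)) × 65536/2.82 = 49403.6071; rounding gives k = 49404.
V_code = V_min + k × range/2^16 = 0 + 49404 × 2.82/65536 = 2.1258435059 V.
Error = V_in − V_code = 2.1258266 − (2.1258435059) = −16.9 µV.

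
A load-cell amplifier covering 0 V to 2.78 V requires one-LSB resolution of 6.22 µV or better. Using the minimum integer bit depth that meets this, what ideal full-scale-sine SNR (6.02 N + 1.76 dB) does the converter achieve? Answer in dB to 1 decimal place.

V_FS = 2.78 V.
Required number of levels: 2.78/6.22 µV = 446950; smallest N with 2^N ≥ that is 19.
6.02(19) + 1.76 = 116.14 dB.

116.1 dB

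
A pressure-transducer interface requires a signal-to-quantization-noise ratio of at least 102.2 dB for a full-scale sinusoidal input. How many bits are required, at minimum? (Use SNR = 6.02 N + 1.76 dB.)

Solving 6.02 N ≥ 102.2 − 1.76: N ≥ 16.684. Round up → N = 17.

17 bits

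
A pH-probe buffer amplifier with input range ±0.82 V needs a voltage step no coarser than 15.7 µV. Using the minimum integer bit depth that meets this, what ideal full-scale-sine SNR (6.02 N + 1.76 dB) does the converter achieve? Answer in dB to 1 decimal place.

104.1 dB

The full-scale span is 0.82 − (-0.82) = 1.64 V.
Need 2^N ≥ 1.64 V / 15.7 µV = 104500 → N_min = 17.
Ideal SNR at N = 17: 6.02·17 + 1.76 = 104.1 dB.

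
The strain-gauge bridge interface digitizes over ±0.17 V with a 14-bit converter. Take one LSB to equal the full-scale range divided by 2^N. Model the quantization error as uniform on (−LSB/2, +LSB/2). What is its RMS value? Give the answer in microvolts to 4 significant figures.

Full-scale range = 0.17 V − (-0.17 V) = 0.34 V.
Step size = 0.34/16384 V = 20.7520 µV.
V_rms = LSB/√12 = 20.7520 µV / √12 = 5.991 µV.

5.991 µV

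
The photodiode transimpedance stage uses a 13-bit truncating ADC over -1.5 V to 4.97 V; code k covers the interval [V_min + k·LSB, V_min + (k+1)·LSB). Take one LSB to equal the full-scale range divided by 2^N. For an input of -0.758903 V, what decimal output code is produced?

Full-scale range = 4.97 V − (-1.5 V) = 6.47 V. LSB = 6.47 V / 2^13 ≈ 0.7898 mV.
V_in − V_min = -0.758903 − (-1.5) = 0.741097 V.
Divide by LSB: 0.741097 × 8192/6.47 = 938.3411.
Truncating gives code 938.

938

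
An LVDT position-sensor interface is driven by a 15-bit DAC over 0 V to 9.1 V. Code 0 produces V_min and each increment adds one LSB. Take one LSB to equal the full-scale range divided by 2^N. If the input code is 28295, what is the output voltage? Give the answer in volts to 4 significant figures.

Span = 9.1 V. LSB = 9.1 V / 2^15.
V_out = 0 + 28295 × (9.1/32768) V
      = 0 V + 7.85780 V = 7.85780 V.

7.858 V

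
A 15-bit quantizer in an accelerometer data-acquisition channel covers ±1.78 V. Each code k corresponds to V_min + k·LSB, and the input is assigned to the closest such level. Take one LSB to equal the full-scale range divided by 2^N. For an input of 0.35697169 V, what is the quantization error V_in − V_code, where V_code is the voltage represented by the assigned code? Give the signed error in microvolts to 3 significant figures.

−27.8 µV

Span: 1.78 V − (-1.78 V) = 3.56 V. LSB = 3.56 V / 2^15 ≈ 108.6 µV.
(0.35697169 − (-1.78)) / LSB = 2.13697169 × 32768/3.56 = 19669.7439. Nearest integer: k = 19670.
Reconstructed level: -1.78 + 19670 × 3.56/32768 V = 0.35699951172 V.
V_in − V_code = 0.35697169 − (0.35699951172) = −27.8 µV.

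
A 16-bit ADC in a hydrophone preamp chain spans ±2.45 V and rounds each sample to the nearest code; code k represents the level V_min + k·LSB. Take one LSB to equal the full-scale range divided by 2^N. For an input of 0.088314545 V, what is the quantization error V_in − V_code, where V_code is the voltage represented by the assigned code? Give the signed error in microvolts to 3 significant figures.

+13.5 µV

Span: 2.45 V − (-2.45 V) = 4.9 V. LSB = 4.9 V / 2^16 ≈ 74.77 µV.
(V_in − V_min)/LSB = (0.088314545 − (-2.45)) × 65536/4.9 = 33949.1800 → nearest code k = 33949.
Reconstructed level: -2.45 + 33949 × 4.9/65536 V = 0.088301086426 V.
e = 0.088314545 − (0.088301086426) = +13.5 µV.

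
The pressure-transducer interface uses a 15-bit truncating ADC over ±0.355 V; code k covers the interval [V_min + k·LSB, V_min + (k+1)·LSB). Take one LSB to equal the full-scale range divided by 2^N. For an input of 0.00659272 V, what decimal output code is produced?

Span: 0.355 V − (-0.355 V) = 0.71 V. LSB = 0.71 V / 2^15 ≈ 21.67 µV.
V_in − V_min = 0.00659272 − (-0.355) = 0.36159272 V.
Divide by LSB: 0.36159272 × 32768/0.71 = 16688.2680.
Truncating gives code 16688.

16688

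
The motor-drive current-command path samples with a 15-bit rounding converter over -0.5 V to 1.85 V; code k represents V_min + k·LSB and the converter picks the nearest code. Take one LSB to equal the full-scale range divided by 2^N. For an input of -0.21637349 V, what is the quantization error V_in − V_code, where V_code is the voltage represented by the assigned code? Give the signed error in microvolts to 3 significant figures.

Span: 1.85 V − (-0.5 V) = 2.35 V. LSB = 2.35 V / 2^15 ≈ 71.72 µV.
(V_in − V_min)/LSB = (-0.21637349 − (-0.5)) × 32768/2.35 = 3954.8398 → nearest code k = 3955.
Reconstructed level: -0.5 + 3955 × 2.35/32768 V = -0.21636199951 V.
Error = V_in − V_code = -0.21637349 − (-0.21636199951) = −11.5 µV.

−11.5 µV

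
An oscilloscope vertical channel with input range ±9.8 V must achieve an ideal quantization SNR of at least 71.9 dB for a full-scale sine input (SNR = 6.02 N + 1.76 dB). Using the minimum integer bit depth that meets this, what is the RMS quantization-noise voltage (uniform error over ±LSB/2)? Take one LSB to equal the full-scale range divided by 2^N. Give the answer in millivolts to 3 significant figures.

Full-scale range = 9.8 V − (-9.8 V) = 19.6 V.
6.02 N + 1.76 ≥ 71.9 gives N ≥ 11.651, so the minimum integer is 12.
One LSB is 19.6 V / 4096 = 4.7852 mV.
V_rms = LSB/√12 = 1.38 mV.

1.38 mV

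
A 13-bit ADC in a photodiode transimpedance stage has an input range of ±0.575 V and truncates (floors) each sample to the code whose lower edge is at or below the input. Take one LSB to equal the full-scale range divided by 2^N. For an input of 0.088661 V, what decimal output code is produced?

4727

Full-scale range = 0.575 V − (-0.575 V) = 1.15 V. LSB = 1.15 V / 2^13 ≈ 140.4 µV.
V_in − V_min = 0.088661 − (-0.575) = 0.663661 V.
Divide by LSB: 0.663661 × 8192/1.15 = 4727.5747.
Truncating gives code 4727.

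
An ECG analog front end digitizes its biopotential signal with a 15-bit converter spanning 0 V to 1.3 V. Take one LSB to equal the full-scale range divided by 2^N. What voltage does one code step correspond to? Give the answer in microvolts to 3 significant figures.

Full-scale range = 1.3 V.
There are 2^15 = 32768 steps.
LSB = 1.3 V / 2^15 = 39.7 µV.

39.7 µV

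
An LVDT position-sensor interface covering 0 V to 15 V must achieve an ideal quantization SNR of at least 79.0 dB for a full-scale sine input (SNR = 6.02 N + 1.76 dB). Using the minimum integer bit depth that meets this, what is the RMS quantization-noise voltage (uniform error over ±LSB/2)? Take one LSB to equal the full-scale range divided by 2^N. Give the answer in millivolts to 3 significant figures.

0.529 mV

Range is 15 V.
Required N = ⌈(79.0 − 1.76)/6.02⌉ = ⌈12.831⌉ = 13.
LSB = 15 V ÷ 2^13 = 15/8192 V = 1.8311 mV.
RMS noise = LSB/√12 = 0.529 mV.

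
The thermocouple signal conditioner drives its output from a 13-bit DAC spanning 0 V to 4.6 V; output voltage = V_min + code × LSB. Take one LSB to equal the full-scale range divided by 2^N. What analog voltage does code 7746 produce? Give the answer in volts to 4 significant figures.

4.350 V

Full-scale range = 4.6 V. LSB = 4.6 V / 2^13.
Output = V_min + (7746/8192) × range = 0 + 0.945557 × 4.6 V
      = 0 V + 4.34956 V = 4.34956 V.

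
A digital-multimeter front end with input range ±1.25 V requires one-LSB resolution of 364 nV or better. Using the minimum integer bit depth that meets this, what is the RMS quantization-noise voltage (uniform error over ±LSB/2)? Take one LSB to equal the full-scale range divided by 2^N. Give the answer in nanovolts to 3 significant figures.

86.0 nV

Full-scale range = 1.25 V − (-1.25 V) = 2.5 V.
Need 2^N ≥ 2.5 V / 364 nV = 6.868e6 → N_min = 23.
LSB = 2.5 V / 2^23 = 298.02 nV.
RMS noise = LSB/√12 = 86.0 nV.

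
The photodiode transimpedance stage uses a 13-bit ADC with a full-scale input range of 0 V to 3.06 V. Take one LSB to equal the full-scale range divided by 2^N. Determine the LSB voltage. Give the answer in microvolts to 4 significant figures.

Range is 3.06 V.
2^13 = 8192 levels.
LSB = 3.06 V ÷ 2^13 = 3.06/8192 V = 373.5 µV.

373.5 µV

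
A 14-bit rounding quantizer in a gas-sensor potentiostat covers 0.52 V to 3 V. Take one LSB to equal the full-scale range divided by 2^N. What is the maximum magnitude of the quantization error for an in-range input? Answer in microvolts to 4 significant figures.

75.68 µV

The full-scale span is 3 − (0.52) = 2.48 V.
Step size = 2.48/16384 V = 151.367 µV.
Worst-case error for round-to-nearest is half an LSB: 75.68 µV.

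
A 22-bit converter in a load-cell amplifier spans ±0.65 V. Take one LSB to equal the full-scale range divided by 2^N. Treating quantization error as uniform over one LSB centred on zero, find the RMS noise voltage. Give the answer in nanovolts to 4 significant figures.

Span: 0.65 V − (-0.65 V) = 1.3 V.
One LSB is 1.3 V / 4194304 = 309.944 nV.
σ_q = LSB/√12 = 309.944 nV/3.4641 = 89.47 nV.

89.47 nV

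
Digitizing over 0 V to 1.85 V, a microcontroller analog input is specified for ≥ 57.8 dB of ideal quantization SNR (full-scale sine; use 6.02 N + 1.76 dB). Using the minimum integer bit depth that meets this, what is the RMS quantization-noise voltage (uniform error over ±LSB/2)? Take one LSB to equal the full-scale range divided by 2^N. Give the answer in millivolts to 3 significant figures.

Span = 1.85 V.
6.02 N + 1.76 ≥ 57.8 gives N ≥ 9.309, so the minimum integer is 10.
One LSB is 1.85 V / 1024 = 1.8066 mV.
RMS noise = LSB/√12 = 0.522 mV.

0.522 mV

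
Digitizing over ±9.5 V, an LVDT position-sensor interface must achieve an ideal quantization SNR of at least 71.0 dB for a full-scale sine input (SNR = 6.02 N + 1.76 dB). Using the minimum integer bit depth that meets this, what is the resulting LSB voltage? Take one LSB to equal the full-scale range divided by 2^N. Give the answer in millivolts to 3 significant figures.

Range = 9.5 − (-9.5) = 19 V.
N ≥ (71.0 − 1.76)/6.02 = 11.502 → N_min = 12.
LSB = 19 V / 2^12 = 4.64 mV.

4.64 mV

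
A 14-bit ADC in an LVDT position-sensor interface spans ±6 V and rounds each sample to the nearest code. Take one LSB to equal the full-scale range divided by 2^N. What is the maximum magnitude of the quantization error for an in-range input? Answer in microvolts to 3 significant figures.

366 µV

Range = 6 − (-6) = 12 V.
LSB = 12 V / 2^14 = 0.73242 mV.
Worst-case error for round-to-nearest is half an LSB: 366 µV.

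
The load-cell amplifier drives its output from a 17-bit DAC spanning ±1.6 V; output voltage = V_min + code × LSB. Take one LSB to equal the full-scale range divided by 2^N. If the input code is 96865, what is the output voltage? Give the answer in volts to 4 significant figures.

0.7649 V

The full-scale span is 1.6 − (-1.6) = 3.2 V. LSB = 3.2 V / 2^17.
V_out = -1.6 + 96865 × (3.2/131072) V
      = -1.6 V + 2.36487 V = 0.764868 V.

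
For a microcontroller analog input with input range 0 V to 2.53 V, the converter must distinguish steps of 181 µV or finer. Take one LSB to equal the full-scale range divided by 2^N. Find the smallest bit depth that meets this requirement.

Span = 2.53 V.
2.53 V / 181 µV = 13980. Since 2^13 = 8192 and 2^14 = 16384, N = 14.

14 bits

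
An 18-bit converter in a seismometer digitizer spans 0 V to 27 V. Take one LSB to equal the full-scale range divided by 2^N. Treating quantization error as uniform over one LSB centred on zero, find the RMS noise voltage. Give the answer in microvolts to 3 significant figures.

Range is 27 V.
Step size = 27/262144 V = 103.00 µV.
V_rms = LSB/√12 = 103.00 µV / √12 = 29.7 µV.

29.7 µV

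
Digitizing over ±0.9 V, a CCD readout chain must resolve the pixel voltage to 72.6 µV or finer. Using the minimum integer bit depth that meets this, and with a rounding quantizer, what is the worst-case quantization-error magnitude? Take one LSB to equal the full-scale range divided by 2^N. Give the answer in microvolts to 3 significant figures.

Full-scale range = 0.9 V − (-0.9 V) = 1.8 V.
Need 2^N ≥ 1.8 V / 72.6 µV = 24790 → N_min = 15.
Step size = 1.8/32768 V = 54.932 µV.
Half an LSB is 27.5 µV.

27.5 µV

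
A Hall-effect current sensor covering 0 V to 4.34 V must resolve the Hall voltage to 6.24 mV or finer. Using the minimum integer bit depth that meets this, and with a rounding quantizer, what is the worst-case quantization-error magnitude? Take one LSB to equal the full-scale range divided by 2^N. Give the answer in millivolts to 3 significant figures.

2.12 mV

Span = 4.34 V.
Need 2^N ≥ 4.34 V / 6.24 mV = 695.5 → N_min = 10.
One LSB is 4.34 V / 1024 = 4.2383 mV.
Half an LSB is 2.12 mV.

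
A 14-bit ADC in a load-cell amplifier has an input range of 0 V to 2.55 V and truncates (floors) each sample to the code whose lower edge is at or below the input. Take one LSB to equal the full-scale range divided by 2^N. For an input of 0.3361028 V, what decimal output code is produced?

2159

V_FS = 2.55 V. LSB = 2.55 V / 2^14 ≈ 155.6 µV.
V_in − V_min = 0.3361028 − (0) = 0.3361028 V.
Divide by LSB: 0.3361028 × 16384/2.55 = 2159.4934.
Truncating gives code 2159.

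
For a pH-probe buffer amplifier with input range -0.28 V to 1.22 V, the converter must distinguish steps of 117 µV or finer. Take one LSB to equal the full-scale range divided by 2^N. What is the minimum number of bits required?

14 bits

The full-scale span is 1.22 − (-0.28) = 1.5 V.
Levels needed ≥ 1.5/117 µV = 12820. 2^14 = 16384 suffices, so N_min = 14.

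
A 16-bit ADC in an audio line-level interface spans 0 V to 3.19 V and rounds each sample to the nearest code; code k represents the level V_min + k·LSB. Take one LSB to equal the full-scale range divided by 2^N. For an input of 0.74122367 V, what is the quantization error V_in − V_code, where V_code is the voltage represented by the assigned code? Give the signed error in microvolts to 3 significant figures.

Range is 3.19 V. LSB = 3.19 V / 2^16 ≈ 48.68 µV.
(0.74122367 − (0)) / LSB = 0.74122367 × 65536/3.19 = 15227.8478. Nearest integer: k = 15228.
V_code = V_min + k × range/2^16 = 0 + 15228 × 3.19/65536 = 0.74123107910 V.
e = 0.74122367 − (0.74123107910) = −7.41 µV.

−7.41 µV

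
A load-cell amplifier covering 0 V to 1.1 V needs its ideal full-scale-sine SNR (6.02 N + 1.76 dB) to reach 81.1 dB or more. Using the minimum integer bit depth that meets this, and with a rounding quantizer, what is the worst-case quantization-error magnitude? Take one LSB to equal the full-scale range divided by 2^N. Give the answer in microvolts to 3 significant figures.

33.6 µV

Full-scale range = 1.1 V.
Solving 6.02 N ≥ 81.1 − 1.76: N ≥ 13.179. Round up → N = 14.
LSB = 1.1 V / 2^14 = 67.139 µV.
Max error for round-to-nearest is LSB/2 = 33.6 µV.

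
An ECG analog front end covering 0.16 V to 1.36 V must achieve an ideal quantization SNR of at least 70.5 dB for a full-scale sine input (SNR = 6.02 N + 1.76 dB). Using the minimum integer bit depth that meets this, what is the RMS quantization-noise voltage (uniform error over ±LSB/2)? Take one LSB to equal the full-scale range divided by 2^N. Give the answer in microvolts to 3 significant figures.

Span: 1.36 V − (0.16 V) = 1.2 V.
N ≥ (70.5 − 1.76)/6.02 = 11.419 → N_min = 12.
Step size = 1.2/4096 V = 292.97 µV.
RMS noise = LSB/√12 = 84.6 µV.

84.6 µV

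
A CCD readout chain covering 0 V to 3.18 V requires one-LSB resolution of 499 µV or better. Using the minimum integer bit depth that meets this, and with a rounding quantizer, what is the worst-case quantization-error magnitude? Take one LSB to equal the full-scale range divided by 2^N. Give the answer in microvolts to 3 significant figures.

194 µV

Full-scale range = 3.18 V.
Levels needed ≥ 3.18/499 µV = 6373. 2^13 = 8192 suffices, so N_min = 13.
One LSB is 3.18 V / 8192 = 388.18 µV.
|e|_max = LSB/2 = 194 µV.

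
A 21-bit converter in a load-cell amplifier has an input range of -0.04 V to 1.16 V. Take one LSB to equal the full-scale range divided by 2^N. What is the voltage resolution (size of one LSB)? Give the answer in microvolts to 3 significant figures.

0.572 µV

Full-scale range = 1.16 V − (-0.04 V) = 1.2 V.
There are 2^21 = 2097152 steps.
Step size = 1.2/2097152 V = 0.572 µV.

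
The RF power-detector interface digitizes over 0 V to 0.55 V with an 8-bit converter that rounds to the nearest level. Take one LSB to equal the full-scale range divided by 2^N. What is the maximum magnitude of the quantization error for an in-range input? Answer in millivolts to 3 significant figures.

1.07 mV

Span = 0.55 V.
LSB = 0.55 V / 2^8 = 2.1484 mV.
|e|_max = LSB/2 = 1.07 mV.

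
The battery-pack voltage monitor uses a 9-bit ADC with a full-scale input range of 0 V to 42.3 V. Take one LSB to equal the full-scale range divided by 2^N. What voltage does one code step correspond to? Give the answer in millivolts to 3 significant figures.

Full-scale range = 42.3 V.
2^9 = 512 levels.
One LSB is 42.3 V / 512 = 82.6 mV.

82.6 mV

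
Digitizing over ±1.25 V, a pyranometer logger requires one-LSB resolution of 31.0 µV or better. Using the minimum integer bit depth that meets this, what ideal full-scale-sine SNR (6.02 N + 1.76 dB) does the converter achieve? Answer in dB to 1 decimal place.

104.1 dB

Range = 1.25 − (-1.25) = 2.5 V.
Need 2^N ≥ 2.5 V / 31.0 µV = 80650 → N_min = 17.
6.02(17) + 1.76 = 104.10 dB.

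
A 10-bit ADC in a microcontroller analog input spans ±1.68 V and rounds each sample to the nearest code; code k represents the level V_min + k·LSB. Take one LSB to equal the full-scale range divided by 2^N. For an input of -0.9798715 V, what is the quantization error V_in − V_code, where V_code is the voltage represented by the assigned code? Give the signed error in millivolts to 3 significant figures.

Range = 1.68 − (-1.68) = 3.36 V. LSB = 3.36 V / 2^10 ≈ 3.281 mV.
Position in LSBs: (-0.9798715 − (-1.68)) × 1024/3.36 = 213.3725; rounding gives k = 213.
Reconstructed level: -1.68 + 213 × 3.36/1024 V = -0.9810937500 V.
e = -0.9798715 − (-0.9810937500) = +1.22 mV.

+1.22 mV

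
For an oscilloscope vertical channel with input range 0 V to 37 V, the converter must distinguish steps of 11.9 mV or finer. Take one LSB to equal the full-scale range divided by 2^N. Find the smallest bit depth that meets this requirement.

12 bits

V_FS = 37 V.
Required number of levels: 37/11.9 mV = 3109.2; smallest N with 2^N ≥ that is 12.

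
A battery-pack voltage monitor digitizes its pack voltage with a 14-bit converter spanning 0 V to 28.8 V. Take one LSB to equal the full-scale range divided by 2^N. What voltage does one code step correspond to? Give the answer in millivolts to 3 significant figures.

1.76 mV

V_FS = 28.8 V.
Number of codes = 2^14 = 16384.
One LSB is 28.8 V / 16384 = 1.76 mV.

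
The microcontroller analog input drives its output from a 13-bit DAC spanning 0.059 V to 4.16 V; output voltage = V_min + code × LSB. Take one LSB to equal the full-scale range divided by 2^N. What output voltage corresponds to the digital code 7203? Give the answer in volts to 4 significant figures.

3.665 V

Range = 4.16 − (0.059) = 4.101 V. LSB = 4.101 V / 2^13.
V_out = 0.059 + 7203 × (4.101/8192) V
      = 0.059 V + 3.60590 V = 3.66490 V.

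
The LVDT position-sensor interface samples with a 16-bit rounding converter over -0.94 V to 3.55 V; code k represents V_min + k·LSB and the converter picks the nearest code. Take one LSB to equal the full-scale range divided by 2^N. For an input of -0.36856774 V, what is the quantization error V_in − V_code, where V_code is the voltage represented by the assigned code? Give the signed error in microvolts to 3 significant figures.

−26.0 µV

Range = 3.55 − (-0.94) = 4.49 V. LSB = 4.49 V / 2^16 ≈ 68.51 µV.
Position in LSBs: (-0.36856774 − (-0.94)) × 65536/4.49 = 8340.6202; rounding gives k = 8341.
V_code = -0.94 + (8341/65536) × 4.49 = -0.36854171753 V.
Error = V_in − V_code = -0.36856774 − (-0.36854171753) = −26.0 µV.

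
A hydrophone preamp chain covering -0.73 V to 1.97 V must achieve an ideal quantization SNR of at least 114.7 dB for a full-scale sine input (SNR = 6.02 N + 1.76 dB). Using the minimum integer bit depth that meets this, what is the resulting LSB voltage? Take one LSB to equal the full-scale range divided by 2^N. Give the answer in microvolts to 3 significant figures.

5.15 µV

Range = 1.97 − (-0.73) = 2.7 V.
Solving 6.02 N ≥ 114.7 − 1.76: N ≥ 18.761. Round up → N = 19.
LSB = 2.7 V / 2^19 = 5.15 µV.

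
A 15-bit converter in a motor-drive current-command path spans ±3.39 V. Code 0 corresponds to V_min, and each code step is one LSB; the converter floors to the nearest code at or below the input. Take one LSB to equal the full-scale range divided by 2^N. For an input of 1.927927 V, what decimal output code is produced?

Full-scale range = 3.39 V − (-3.39 V) = 6.78 V. LSB = 6.78 V / 2^15 ≈ 206.9 µV.
code = ⌊(V_in − V_min)/LSB⌋ = ⌊(V_in − V_min) × 2^15 / range⌋
     = ⌊(1.927927 − (-3.39)) × 32768 / 6.78⌋ = ⌊5.317927 × 32768/6.78⌋
     = ⌊25701.745⌋ = 25701.

25701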